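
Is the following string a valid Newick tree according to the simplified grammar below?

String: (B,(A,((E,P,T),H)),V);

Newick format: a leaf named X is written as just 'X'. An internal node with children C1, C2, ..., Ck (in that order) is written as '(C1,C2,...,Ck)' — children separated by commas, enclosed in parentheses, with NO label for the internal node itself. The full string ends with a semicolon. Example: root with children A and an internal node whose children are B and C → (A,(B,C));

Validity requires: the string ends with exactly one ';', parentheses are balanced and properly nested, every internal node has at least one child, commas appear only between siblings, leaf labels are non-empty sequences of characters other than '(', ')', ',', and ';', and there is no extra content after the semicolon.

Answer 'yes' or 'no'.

Answer: yes

Derivation:
Input: (B,(A,((E,P,T),H)),V);
Paren balance: 4 '(' vs 4 ')' OK
Ends with single ';': True
Full parse: OK
Valid: True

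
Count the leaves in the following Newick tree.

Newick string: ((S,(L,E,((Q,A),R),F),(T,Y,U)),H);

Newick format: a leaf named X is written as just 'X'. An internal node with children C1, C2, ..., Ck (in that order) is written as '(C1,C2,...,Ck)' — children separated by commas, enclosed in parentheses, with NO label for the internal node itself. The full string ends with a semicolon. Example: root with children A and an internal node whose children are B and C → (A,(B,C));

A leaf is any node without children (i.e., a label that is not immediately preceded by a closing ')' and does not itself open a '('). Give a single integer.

Newick: ((S,(L,E,((Q,A),R),F),(T,Y,U)),H);
Scan left-to-right; a leaf is any maximal label run not followed by '(':
  pos 2: leaf 'S' → count = 1
  pos 5: leaf 'L' → count = 2
  pos 7: leaf 'E' → count = 3
  pos 11: leaf 'Q' → count = 4
  pos 13: leaf 'A' → count = 5
  pos 16: leaf 'R' → count = 6
  pos 19: leaf 'F' → count = 7
  pos 23: leaf 'T' → count = 8
  pos 25: leaf 'Y' → count = 9
  pos 27: leaf 'U' → count = 10
  pos 31: leaf 'H' → count = 11
Total leaves: 11

Answer: 11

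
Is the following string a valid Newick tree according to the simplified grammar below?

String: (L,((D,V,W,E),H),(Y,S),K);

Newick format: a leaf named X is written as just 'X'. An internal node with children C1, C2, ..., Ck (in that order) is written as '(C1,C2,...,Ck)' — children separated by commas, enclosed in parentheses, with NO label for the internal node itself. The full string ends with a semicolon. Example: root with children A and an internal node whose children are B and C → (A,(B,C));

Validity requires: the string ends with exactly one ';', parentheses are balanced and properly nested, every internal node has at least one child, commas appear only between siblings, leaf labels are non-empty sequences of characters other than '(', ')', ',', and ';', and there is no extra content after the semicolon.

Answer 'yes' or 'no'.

Answer: yes

Derivation:
Input: (L,((D,V,W,E),H),(Y,S),K);
Paren balance: 4 '(' vs 4 ')' OK
Ends with single ';': True
Full parse: OK
Valid: True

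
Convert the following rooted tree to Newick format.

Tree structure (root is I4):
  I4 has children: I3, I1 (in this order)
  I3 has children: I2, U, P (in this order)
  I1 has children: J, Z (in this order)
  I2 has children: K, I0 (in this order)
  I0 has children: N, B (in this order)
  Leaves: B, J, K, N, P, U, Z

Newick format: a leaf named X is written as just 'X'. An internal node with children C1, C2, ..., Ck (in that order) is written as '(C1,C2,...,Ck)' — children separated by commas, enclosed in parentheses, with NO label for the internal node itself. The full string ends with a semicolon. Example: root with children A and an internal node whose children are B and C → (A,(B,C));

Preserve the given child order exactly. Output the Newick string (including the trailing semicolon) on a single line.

Answer: (((K,(N,B)),U,P),(J,Z));

Derivation:
internal I4 with children ['I3', 'I1']
  internal I3 with children ['I2', 'U', 'P']
    internal I2 with children ['K', 'I0']
      leaf 'K' → 'K'
      internal I0 with children ['N', 'B']
        leaf 'N' → 'N'
        leaf 'B' → 'B'
      → '(N,B)'
    → '(K,(N,B))'
    leaf 'U' → 'U'
    leaf 'P' → 'P'
  → '((K,(N,B)),U,P)'
  internal I1 with children ['J', 'Z']
    leaf 'J' → 'J'
    leaf 'Z' → 'Z'
  → '(J,Z)'
→ '(((K,(N,B)),U,P),(J,Z))'
Final: (((K,(N,B)),U,P),(J,Z));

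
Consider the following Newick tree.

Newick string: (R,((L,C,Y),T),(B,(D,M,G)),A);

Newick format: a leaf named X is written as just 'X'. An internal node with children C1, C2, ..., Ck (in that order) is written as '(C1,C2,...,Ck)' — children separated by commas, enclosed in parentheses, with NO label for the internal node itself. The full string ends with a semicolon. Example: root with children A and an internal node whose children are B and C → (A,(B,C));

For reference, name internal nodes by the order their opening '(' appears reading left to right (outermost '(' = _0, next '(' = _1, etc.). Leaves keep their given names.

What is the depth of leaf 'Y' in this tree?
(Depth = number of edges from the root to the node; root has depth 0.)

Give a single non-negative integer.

Answer: 3

Derivation:
Newick: (R,((L,C,Y),T),(B,(D,M,G)),A);
Naming internals by '(' encounter order: outermost '(' = _0, next = _1, ...
Query node: Y
Path from root: _0 -> _1 -> _2 -> Y
Depth of Y: 3 (number of edges from root)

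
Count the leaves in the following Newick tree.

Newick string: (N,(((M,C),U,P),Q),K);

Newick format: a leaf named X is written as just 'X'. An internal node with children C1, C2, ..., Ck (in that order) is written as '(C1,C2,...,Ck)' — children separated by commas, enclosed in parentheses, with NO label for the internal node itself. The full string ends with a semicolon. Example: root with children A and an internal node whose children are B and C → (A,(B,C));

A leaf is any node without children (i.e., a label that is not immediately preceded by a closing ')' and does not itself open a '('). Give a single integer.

Answer: 7

Derivation:
Newick: (N,(((M,C),U,P),Q),K);
Scan left-to-right; a leaf is any maximal label run not followed by '(':
  pos 1: leaf 'N' → count = 1
  pos 6: leaf 'M' → count = 2
  pos 8: leaf 'C' → count = 3
  pos 11: leaf 'U' → count = 4
  pos 13: leaf 'P' → count = 5
  pos 16: leaf 'Q' → count = 6
  pos 19: leaf 'K' → count = 7
Total leaves: 7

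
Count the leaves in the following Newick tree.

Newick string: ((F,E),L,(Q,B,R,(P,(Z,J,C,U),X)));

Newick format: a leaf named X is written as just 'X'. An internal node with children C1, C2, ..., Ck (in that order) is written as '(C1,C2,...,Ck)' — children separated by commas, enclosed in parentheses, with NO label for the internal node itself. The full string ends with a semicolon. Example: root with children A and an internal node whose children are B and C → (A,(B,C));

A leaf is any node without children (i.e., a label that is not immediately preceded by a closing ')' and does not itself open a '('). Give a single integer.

Newick: ((F,E),L,(Q,B,R,(P,(Z,J,C,U),X)));
Scan left-to-right; a leaf is any maximal label run not followed by '(':
  pos 2: leaf 'F' → count = 1
  pos 4: leaf 'E' → count = 2
  pos 7: leaf 'L' → count = 3
  pos 10: leaf 'Q' → count = 4
  pos 12: leaf 'B' → count = 5
  pos 14: leaf 'R' → count = 6
  pos 17: leaf 'P' → count = 7
  pos 20: leaf 'Z' → count = 8
  pos 22: leaf 'J' → count = 9
  pos 24: leaf 'C' → count = 10
  pos 26: leaf 'U' → count = 11
  pos 29: leaf 'X' → count = 12
Total leaves: 12

Answer: 12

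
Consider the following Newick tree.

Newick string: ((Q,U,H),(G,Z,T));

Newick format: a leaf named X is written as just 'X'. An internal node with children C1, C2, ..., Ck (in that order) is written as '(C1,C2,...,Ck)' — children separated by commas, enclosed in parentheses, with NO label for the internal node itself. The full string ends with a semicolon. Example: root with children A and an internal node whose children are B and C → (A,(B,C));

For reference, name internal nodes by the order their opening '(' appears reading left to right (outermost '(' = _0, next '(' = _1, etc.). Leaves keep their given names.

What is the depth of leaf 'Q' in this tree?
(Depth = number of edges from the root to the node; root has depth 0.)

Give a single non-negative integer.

Newick: ((Q,U,H),(G,Z,T));
Naming internals by '(' encounter order: outermost '(' = _0, next = _1, ...
Query node: Q
Path from root: _0 -> _1 -> Q
Depth of Q: 2 (number of edges from root)

Answer: 2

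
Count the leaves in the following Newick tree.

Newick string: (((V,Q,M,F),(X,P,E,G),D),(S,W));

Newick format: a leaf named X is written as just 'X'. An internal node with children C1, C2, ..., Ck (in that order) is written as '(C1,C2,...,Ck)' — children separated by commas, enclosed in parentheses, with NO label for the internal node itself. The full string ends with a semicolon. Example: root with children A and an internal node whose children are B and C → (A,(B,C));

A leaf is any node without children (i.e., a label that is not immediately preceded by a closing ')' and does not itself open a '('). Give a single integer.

Newick: (((V,Q,M,F),(X,P,E,G),D),(S,W));
Scan left-to-right; a leaf is any maximal label run not followed by '(':
  pos 3: leaf 'V' → count = 1
  pos 5: leaf 'Q' → count = 2
  pos 7: leaf 'M' → count = 3
  pos 9: leaf 'F' → count = 4
  pos 13: leaf 'X' → count = 5
  pos 15: leaf 'P' → count = 6
  pos 17: leaf 'E' → count = 7
  pos 19: leaf 'G' → count = 8
  pos 22: leaf 'D' → count = 9
  pos 26: leaf 'S' → count = 10
  pos 28: leaf 'W' → count = 11
Total leaves: 11

Answer: 11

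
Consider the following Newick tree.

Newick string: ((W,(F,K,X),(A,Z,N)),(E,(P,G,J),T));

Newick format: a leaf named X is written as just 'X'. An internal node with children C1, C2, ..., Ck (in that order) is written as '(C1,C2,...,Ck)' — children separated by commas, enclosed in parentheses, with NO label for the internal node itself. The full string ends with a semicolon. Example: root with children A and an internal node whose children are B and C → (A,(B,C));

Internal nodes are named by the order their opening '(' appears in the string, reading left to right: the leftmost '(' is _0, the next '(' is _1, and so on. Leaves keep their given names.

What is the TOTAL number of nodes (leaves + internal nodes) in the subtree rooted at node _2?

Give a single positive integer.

Newick: ((W,(F,K,X),(A,Z,N)),(E,(P,G,J),T));
Locate _2: it is the '(' at position 4 (the 3rd '(' reading left to right).
Query: subtree rooted at _2
_2: subtree_size = 1 + 3
  F: subtree_size = 1 + 0
  K: subtree_size = 1 + 0
  X: subtree_size = 1 + 0
Total subtree size of _2: 4

Answer: 4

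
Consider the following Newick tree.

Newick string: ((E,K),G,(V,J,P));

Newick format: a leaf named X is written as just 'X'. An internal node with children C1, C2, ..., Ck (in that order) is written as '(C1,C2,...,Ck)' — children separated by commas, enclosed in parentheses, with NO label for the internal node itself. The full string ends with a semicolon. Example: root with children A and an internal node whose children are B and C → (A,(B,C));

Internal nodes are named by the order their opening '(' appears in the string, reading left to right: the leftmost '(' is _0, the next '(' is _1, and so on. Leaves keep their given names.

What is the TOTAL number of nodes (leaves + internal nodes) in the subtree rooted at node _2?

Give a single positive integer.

Newick: ((E,K),G,(V,J,P));
Locate _2: it is the '(' at position 9 (the 3rd '(' reading left to right).
Query: subtree rooted at _2
_2: subtree_size = 1 + 3
  V: subtree_size = 1 + 0
  J: subtree_size = 1 + 0
  P: subtree_size = 1 + 0
Total subtree size of _2: 4

Answer: 4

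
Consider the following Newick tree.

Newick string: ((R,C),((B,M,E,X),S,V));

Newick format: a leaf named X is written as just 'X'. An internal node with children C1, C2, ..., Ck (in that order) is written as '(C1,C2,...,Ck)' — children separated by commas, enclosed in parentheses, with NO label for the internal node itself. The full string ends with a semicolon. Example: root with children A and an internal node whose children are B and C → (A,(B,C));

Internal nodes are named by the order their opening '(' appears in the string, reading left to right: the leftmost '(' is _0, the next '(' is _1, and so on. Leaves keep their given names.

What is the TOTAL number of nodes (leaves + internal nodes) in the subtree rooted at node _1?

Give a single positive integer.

Newick: ((R,C),((B,M,E,X),S,V));
Locate _1: it is the '(' at position 1 (the 2nd '(' reading left to right).
Query: subtree rooted at _1
_1: subtree_size = 1 + 2
  R: subtree_size = 1 + 0
  C: subtree_size = 1 + 0
Total subtree size of _1: 3

Answer: 3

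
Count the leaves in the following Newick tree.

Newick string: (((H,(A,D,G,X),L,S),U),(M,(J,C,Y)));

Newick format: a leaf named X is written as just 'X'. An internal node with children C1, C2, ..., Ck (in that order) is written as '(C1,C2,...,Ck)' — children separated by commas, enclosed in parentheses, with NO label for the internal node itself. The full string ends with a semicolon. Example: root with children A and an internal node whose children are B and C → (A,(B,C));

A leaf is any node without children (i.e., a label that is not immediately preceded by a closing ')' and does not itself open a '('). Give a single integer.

Answer: 12

Derivation:
Newick: (((H,(A,D,G,X),L,S),U),(M,(J,C,Y)));
Scan left-to-right; a leaf is any maximal label run not followed by '(':
  pos 3: leaf 'H' → count = 1
  pos 6: leaf 'A' → count = 2
  pos 8: leaf 'D' → count = 3
  pos 10: leaf 'G' → count = 4
  pos 12: leaf 'X' → count = 5
  pos 15: leaf 'L' → count = 6
  pos 17: leaf 'S' → count = 7
  pos 20: leaf 'U' → count = 8
  pos 24: leaf 'M' → count = 9
  pos 27: leaf 'J' → count = 10
  pos 29: leaf 'C' → count = 11
  pos 31: leaf 'Y' → count = 12
Total leaves: 12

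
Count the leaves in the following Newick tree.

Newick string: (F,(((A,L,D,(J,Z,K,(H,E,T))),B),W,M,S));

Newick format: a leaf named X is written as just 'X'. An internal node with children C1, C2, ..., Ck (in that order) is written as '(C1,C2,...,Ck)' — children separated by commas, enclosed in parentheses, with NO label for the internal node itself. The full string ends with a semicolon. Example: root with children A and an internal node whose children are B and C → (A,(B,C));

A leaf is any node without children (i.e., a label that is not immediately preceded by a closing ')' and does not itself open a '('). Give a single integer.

Answer: 14

Derivation:
Newick: (F,(((A,L,D,(J,Z,K,(H,E,T))),B),W,M,S));
Scan left-to-right; a leaf is any maximal label run not followed by '(':
  pos 1: leaf 'F' → count = 1
  pos 6: leaf 'A' → count = 2
  pos 8: leaf 'L' → count = 3
  pos 10: leaf 'D' → count = 4
  pos 13: leaf 'J' → count = 5
  pos 15: leaf 'Z' → count = 6
  pos 17: leaf 'K' → count = 7
  pos 20: leaf 'H' → count = 8
  pos 22: leaf 'E' → count = 9
  pos 24: leaf 'T' → count = 10
  pos 29: leaf 'B' → count = 11
  pos 32: leaf 'W' → count = 12
  pos 34: leaf 'M' → count = 13
  pos 36: leaf 'S' → count = 14
Total leaves: 14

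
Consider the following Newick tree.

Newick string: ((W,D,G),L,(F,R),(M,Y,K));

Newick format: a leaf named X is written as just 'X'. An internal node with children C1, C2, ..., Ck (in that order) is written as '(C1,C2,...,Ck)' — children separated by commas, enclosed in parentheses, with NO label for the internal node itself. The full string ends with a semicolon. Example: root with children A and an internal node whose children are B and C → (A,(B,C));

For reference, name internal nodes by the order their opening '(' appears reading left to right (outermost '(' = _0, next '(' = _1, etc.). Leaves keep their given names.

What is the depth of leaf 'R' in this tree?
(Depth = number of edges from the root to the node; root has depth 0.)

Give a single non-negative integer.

Newick: ((W,D,G),L,(F,R),(M,Y,K));
Naming internals by '(' encounter order: outermost '(' = _0, next = _1, ...
Query node: R
Path from root: _0 -> _2 -> R
Depth of R: 2 (number of edges from root)

Answer: 2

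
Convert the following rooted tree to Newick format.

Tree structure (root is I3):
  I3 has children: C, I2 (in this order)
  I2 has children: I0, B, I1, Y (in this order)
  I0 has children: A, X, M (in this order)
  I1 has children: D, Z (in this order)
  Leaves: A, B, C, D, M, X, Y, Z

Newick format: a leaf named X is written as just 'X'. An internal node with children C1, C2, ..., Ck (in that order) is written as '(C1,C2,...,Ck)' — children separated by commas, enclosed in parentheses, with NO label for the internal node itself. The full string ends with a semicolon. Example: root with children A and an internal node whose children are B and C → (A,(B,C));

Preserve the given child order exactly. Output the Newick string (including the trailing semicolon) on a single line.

internal I3 with children ['C', 'I2']
  leaf 'C' → 'C'
  internal I2 with children ['I0', 'B', 'I1', 'Y']
    internal I0 with children ['A', 'X', 'M']
      leaf 'A' → 'A'
      leaf 'X' → 'X'
      leaf 'M' → 'M'
    → '(A,X,M)'
    leaf 'B' → 'B'
    internal I1 with children ['D', 'Z']
      leaf 'D' → 'D'
      leaf 'Z' → 'Z'
    → '(D,Z)'
    leaf 'Y' → 'Y'
  → '((A,X,M),B,(D,Z),Y)'
→ '(C,((A,X,M),B,(D,Z),Y))'
Final: (C,((A,X,M),B,(D,Z),Y));

Answer: (C,((A,X,M),B,(D,Z),Y));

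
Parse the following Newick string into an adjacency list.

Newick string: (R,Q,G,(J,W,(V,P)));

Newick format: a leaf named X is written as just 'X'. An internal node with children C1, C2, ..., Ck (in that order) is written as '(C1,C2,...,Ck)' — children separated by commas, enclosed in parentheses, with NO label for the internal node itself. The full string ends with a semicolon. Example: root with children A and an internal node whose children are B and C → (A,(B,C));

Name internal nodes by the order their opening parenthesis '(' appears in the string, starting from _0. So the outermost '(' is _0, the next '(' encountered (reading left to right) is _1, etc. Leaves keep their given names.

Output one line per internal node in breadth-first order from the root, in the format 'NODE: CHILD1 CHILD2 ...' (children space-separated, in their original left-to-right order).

Input: (R,Q,G,(J,W,(V,P)));
Scanning left-to-right, naming '(' by encounter order:
  pos 0: '(' -> open internal node _0 (depth 1)
  pos 7: '(' -> open internal node _1 (depth 2)
  pos 12: '(' -> open internal node _2 (depth 3)
  pos 16: ')' -> close internal node _2 (now at depth 2)
  pos 17: ')' -> close internal node _1 (now at depth 1)
  pos 18: ')' -> close internal node _0 (now at depth 0)
Total internal nodes: 3
BFS adjacency from root:
  _0: R Q G _1
  _1: J W _2
  _2: V P

Answer: _0: R Q G _1
_1: J W _2
_2: V P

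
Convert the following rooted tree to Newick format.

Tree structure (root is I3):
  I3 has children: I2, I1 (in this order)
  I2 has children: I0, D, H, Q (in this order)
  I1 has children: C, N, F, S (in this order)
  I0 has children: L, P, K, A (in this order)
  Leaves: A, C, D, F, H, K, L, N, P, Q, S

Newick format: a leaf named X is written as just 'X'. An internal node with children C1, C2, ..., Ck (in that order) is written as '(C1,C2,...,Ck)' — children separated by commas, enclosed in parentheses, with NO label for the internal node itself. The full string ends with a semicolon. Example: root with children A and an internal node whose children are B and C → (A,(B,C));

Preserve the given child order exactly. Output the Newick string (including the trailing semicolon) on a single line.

Answer: (((L,P,K,A),D,H,Q),(C,N,F,S));

Derivation:
internal I3 with children ['I2', 'I1']
  internal I2 with children ['I0', 'D', 'H', 'Q']
    internal I0 with children ['L', 'P', 'K', 'A']
      leaf 'L' → 'L'
      leaf 'P' → 'P'
      leaf 'K' → 'K'
      leaf 'A' → 'A'
    → '(L,P,K,A)'
    leaf 'D' → 'D'
    leaf 'H' → 'H'
    leaf 'Q' → 'Q'
  → '((L,P,K,A),D,H,Q)'
  internal I1 with children ['C', 'N', 'F', 'S']
    leaf 'C' → 'C'
    leaf 'N' → 'N'
    leaf 'F' → 'F'
    leaf 'S' → 'S'
  → '(C,N,F,S)'
→ '(((L,P,K,A),D,H,Q),(C,N,F,S))'
Final: (((L,P,K,A),D,H,Q),(C,N,F,S));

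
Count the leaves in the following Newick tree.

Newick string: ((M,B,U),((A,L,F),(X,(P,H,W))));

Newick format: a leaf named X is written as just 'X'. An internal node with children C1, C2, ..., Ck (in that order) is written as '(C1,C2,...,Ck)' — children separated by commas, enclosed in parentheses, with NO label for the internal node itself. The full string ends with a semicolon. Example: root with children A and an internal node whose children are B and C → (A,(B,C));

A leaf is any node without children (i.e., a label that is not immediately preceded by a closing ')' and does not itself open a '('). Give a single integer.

Answer: 10

Derivation:
Newick: ((M,B,U),((A,L,F),(X,(P,H,W))));
Scan left-to-right; a leaf is any maximal label run not followed by '(':
  pos 2: leaf 'M' → count = 1
  pos 4: leaf 'B' → count = 2
  pos 6: leaf 'U' → count = 3
  pos 11: leaf 'A' → count = 4
  pos 13: leaf 'L' → count = 5
  pos 15: leaf 'F' → count = 6
  pos 19: leaf 'X' → count = 7
  pos 22: leaf 'P' → count = 8
  pos 24: leaf 'H' → count = 9
  pos 26: leaf 'W' → count = 10
Total leaves: 10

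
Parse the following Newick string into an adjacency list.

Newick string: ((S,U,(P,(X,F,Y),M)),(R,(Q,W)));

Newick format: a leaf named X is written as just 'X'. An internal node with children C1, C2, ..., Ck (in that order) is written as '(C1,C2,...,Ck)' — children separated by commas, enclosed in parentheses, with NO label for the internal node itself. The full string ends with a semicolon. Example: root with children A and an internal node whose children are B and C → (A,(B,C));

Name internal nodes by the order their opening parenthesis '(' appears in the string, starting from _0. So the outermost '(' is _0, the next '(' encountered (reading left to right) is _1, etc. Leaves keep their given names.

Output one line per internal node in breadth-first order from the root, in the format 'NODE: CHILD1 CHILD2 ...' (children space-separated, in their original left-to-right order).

Answer: _0: _1 _4
_1: S U _2
_4: R _5
_2: P _3 M
_5: Q W
_3: X F Y

Derivation:
Input: ((S,U,(P,(X,F,Y),M)),(R,(Q,W)));
Scanning left-to-right, naming '(' by encounter order:
  pos 0: '(' -> open internal node _0 (depth 1)
  pos 1: '(' -> open internal node _1 (depth 2)
  pos 6: '(' -> open internal node _2 (depth 3)
  pos 9: '(' -> open internal node _3 (depth 4)
  pos 15: ')' -> close internal node _3 (now at depth 3)
  pos 18: ')' -> close internal node _2 (now at depth 2)
  pos 19: ')' -> close internal node _1 (now at depth 1)
  pos 21: '(' -> open internal node _4 (depth 2)
  pos 24: '(' -> open internal node _5 (depth 3)
  pos 28: ')' -> close internal node _5 (now at depth 2)
  pos 29: ')' -> close internal node _4 (now at depth 1)
  pos 30: ')' -> close internal node _0 (now at depth 0)
Total internal nodes: 6
BFS adjacency from root:
  _0: _1 _4
  _1: S U _2
  _4: R _5
  _2: P _3 M
  _5: Q W
  _3: X F Y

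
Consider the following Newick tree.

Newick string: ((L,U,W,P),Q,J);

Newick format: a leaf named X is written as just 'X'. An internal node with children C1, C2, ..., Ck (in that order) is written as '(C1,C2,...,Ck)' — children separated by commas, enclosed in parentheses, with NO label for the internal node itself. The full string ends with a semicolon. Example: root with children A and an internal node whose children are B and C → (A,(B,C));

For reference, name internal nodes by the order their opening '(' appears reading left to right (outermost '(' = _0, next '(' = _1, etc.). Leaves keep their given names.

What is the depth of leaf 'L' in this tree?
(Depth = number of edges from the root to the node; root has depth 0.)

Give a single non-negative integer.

Answer: 2

Derivation:
Newick: ((L,U,W,P),Q,J);
Naming internals by '(' encounter order: outermost '(' = _0, next = _1, ...
Query node: L
Path from root: _0 -> _1 -> L
Depth of L: 2 (number of edges from root)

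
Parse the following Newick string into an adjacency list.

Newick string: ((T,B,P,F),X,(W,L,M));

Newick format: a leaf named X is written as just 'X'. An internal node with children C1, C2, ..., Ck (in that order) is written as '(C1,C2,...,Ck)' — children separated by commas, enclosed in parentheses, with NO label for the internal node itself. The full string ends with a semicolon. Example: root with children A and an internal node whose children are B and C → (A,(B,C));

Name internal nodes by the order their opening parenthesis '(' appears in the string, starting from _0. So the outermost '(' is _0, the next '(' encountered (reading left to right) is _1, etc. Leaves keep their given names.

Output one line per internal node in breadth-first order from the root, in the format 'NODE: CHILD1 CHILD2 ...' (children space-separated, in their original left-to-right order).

Input: ((T,B,P,F),X,(W,L,M));
Scanning left-to-right, naming '(' by encounter order:
  pos 0: '(' -> open internal node _0 (depth 1)
  pos 1: '(' -> open internal node _1 (depth 2)
  pos 9: ')' -> close internal node _1 (now at depth 1)
  pos 13: '(' -> open internal node _2 (depth 2)
  pos 19: ')' -> close internal node _2 (now at depth 1)
  pos 20: ')' -> close internal node _0 (now at depth 0)
Total internal nodes: 3
BFS adjacency from root:
  _0: _1 X _2
  _1: T B P F
  _2: W L M

Answer: _0: _1 X _2
_1: T B P F
_2: W L M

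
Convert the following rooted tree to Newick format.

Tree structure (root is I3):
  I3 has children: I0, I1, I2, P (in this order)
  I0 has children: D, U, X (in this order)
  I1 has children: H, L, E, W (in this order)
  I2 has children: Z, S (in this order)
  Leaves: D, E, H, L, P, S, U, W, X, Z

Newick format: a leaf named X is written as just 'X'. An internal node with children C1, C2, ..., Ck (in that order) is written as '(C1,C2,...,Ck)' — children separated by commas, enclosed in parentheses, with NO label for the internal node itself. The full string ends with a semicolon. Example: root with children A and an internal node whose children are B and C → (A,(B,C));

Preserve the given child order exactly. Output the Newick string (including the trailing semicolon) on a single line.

internal I3 with children ['I0', 'I1', 'I2', 'P']
  internal I0 with children ['D', 'U', 'X']
    leaf 'D' → 'D'
    leaf 'U' → 'U'
    leaf 'X' → 'X'
  → '(D,U,X)'
  internal I1 with children ['H', 'L', 'E', 'W']
    leaf 'H' → 'H'
    leaf 'L' → 'L'
    leaf 'E' → 'E'
    leaf 'W' → 'W'
  → '(H,L,E,W)'
  internal I2 with children ['Z', 'S']
    leaf 'Z' → 'Z'
    leaf 'S' → 'S'
  → '(Z,S)'
  leaf 'P' → 'P'
→ '((D,U,X),(H,L,E,W),(Z,S),P)'
Final: ((D,U,X),(H,L,E,W),(Z,S),P);

Answer: ((D,U,X),(H,L,E,W),(Z,S),P);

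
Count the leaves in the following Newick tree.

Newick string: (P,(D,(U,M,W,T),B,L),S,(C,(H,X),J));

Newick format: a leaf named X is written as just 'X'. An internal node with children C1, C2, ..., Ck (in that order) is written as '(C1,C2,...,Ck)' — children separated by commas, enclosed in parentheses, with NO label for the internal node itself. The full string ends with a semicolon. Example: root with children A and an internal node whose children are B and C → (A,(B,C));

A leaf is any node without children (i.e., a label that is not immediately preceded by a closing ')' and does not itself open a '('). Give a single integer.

Newick: (P,(D,(U,M,W,T),B,L),S,(C,(H,X),J));
Scan left-to-right; a leaf is any maximal label run not followed by '(':
  pos 1: leaf 'P' → count = 1
  pos 4: leaf 'D' → count = 2
  pos 7: leaf 'U' → count = 3
  pos 9: leaf 'M' → count = 4
  pos 11: leaf 'W' → count = 5
  pos 13: leaf 'T' → count = 6
  pos 16: leaf 'B' → count = 7
  pos 18: leaf 'L' → count = 8
  pos 21: leaf 'S' → count = 9
  pos 24: leaf 'C' → count = 10
  pos 27: leaf 'H' → count = 11
  pos 29: leaf 'X' → count = 12
  pos 32: leaf 'J' → count = 13
Total leaves: 13

Answer: 13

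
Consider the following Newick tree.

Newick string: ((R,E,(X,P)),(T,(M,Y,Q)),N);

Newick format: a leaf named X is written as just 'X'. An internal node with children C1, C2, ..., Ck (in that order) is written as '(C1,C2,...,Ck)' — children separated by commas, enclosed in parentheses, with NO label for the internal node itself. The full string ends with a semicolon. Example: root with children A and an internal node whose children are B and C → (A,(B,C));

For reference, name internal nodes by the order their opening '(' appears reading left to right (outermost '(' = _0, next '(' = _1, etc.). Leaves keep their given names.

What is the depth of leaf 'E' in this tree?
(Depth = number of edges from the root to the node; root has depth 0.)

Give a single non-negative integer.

Newick: ((R,E,(X,P)),(T,(M,Y,Q)),N);
Naming internals by '(' encounter order: outermost '(' = _0, next = _1, ...
Query node: E
Path from root: _0 -> _1 -> E
Depth of E: 2 (number of edges from root)

Answer: 2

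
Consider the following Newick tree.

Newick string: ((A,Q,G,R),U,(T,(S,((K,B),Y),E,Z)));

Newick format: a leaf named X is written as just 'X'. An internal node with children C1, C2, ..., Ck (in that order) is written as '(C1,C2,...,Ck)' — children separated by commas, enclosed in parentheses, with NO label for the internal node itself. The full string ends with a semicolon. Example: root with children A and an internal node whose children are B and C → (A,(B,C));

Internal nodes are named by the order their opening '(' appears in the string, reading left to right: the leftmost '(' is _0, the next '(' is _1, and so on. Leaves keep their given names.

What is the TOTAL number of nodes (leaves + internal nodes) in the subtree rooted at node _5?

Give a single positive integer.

Newick: ((A,Q,G,R),U,(T,(S,((K,B),Y),E,Z)));
Locate _5: it is the '(' at position 20 (the 6th '(' reading left to right).
Query: subtree rooted at _5
_5: subtree_size = 1 + 2
  K: subtree_size = 1 + 0
  B: subtree_size = 1 + 0
Total subtree size of _5: 3

Answer: 3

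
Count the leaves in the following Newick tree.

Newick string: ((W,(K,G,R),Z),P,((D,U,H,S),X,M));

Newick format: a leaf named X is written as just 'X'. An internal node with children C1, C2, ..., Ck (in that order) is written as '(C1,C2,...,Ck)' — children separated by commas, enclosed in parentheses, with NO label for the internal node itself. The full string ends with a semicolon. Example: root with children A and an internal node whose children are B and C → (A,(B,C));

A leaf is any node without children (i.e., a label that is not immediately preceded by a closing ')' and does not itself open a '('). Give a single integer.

Newick: ((W,(K,G,R),Z),P,((D,U,H,S),X,M));
Scan left-to-right; a leaf is any maximal label run not followed by '(':
  pos 2: leaf 'W' → count = 1
  pos 5: leaf 'K' → count = 2
  pos 7: leaf 'G' → count = 3
  pos 9: leaf 'R' → count = 4
  pos 12: leaf 'Z' → count = 5
  pos 15: leaf 'P' → count = 6
  pos 19: leaf 'D' → count = 7
  pos 21: leaf 'U' → count = 8
  pos 23: leaf 'H' → count = 9
  pos 25: leaf 'S' → count = 10
  pos 28: leaf 'X' → count = 11
  pos 30: leaf 'M' → count = 12
Total leaves: 12

Answer: 12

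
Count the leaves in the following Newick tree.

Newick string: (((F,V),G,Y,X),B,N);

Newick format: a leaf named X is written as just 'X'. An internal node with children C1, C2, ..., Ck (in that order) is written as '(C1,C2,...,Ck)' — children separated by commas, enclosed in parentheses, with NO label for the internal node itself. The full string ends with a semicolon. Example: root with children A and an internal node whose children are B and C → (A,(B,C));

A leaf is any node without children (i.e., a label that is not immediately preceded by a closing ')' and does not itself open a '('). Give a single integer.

Newick: (((F,V),G,Y,X),B,N);
Scan left-to-right; a leaf is any maximal label run not followed by '(':
  pos 3: leaf 'F' → count = 1
  pos 5: leaf 'V' → count = 2
  pos 8: leaf 'G' → count = 3
  pos 10: leaf 'Y' → count = 4
  pos 12: leaf 'X' → count = 5
  pos 15: leaf 'B' → count = 6
  pos 17: leaf 'N' → count = 7
Total leaves: 7

Answer: 7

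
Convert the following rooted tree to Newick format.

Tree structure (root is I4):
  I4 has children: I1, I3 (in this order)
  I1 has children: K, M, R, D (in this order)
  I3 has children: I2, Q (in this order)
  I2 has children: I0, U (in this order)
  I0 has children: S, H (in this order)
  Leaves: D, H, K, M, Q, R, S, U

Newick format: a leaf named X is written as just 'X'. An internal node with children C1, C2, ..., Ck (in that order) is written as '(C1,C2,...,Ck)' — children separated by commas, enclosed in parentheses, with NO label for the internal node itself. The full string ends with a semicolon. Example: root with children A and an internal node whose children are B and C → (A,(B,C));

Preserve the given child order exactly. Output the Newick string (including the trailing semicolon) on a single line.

internal I4 with children ['I1', 'I3']
  internal I1 with children ['K', 'M', 'R', 'D']
    leaf 'K' → 'K'
    leaf 'M' → 'M'
    leaf 'R' → 'R'
    leaf 'D' → 'D'
  → '(K,M,R,D)'
  internal I3 with children ['I2', 'Q']
    internal I2 with children ['I0', 'U']
      internal I0 with children ['S', 'H']
        leaf 'S' → 'S'
        leaf 'H' → 'H'
      → '(S,H)'
      leaf 'U' → 'U'
    → '((S,H),U)'
    leaf 'Q' → 'Q'
  → '(((S,H),U),Q)'
→ '((K,M,R,D),(((S,H),U),Q))'
Final: ((K,M,R,D),(((S,H),U),Q));

Answer: ((K,M,R,D),(((S,H),U),Q));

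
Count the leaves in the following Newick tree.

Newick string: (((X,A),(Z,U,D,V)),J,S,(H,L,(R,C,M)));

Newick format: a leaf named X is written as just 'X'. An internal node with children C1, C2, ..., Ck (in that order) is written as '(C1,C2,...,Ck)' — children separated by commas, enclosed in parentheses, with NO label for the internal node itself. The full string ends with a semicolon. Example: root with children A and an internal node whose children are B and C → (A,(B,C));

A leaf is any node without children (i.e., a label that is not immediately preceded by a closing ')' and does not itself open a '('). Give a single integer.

Answer: 13

Derivation:
Newick: (((X,A),(Z,U,D,V)),J,S,(H,L,(R,C,M)));
Scan left-to-right; a leaf is any maximal label run not followed by '(':
  pos 3: leaf 'X' → count = 1
  pos 5: leaf 'A' → count = 2
  pos 9: leaf 'Z' → count = 3
  pos 11: leaf 'U' → count = 4
  pos 13: leaf 'D' → count = 5
  pos 15: leaf 'V' → count = 6
  pos 19: leaf 'J' → count = 7
  pos 21: leaf 'S' → count = 8
  pos 24: leaf 'H' → count = 9
  pos 26: leaf 'L' → count = 10
  pos 29: leaf 'R' → count = 11
  pos 31: leaf 'C' → count = 12
  pos 33: leaf 'M' → count = 13
Total leaves: 13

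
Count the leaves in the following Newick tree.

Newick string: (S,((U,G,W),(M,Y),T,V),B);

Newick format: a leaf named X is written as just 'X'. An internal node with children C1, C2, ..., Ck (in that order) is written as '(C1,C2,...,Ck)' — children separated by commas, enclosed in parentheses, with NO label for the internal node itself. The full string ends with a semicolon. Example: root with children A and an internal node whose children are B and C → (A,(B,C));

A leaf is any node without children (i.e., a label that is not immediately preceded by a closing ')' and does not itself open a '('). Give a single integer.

Answer: 9

Derivation:
Newick: (S,((U,G,W),(M,Y),T,V),B);
Scan left-to-right; a leaf is any maximal label run not followed by '(':
  pos 1: leaf 'S' → count = 1
  pos 5: leaf 'U' → count = 2
  pos 7: leaf 'G' → count = 3
  pos 9: leaf 'W' → count = 4
  pos 13: leaf 'M' → count = 5
  pos 15: leaf 'Y' → count = 6
  pos 18: leaf 'T' → count = 7
  pos 20: leaf 'V' → count = 8
  pos 23: leaf 'B' → count = 9
Total leaves: 9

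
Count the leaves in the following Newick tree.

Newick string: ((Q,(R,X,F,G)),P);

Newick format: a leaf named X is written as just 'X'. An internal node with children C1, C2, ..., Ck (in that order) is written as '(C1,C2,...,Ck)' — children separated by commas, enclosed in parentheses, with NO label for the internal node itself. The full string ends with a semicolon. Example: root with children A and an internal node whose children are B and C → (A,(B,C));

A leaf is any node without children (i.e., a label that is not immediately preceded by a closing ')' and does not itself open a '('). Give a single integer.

Newick: ((Q,(R,X,F,G)),P);
Scan left-to-right; a leaf is any maximal label run not followed by '(':
  pos 2: leaf 'Q' → count = 1
  pos 5: leaf 'R' → count = 2
  pos 7: leaf 'X' → count = 3
  pos 9: leaf 'F' → count = 4
  pos 11: leaf 'G' → count = 5
  pos 15: leaf 'P' → count = 6
Total leaves: 6

Answer: 6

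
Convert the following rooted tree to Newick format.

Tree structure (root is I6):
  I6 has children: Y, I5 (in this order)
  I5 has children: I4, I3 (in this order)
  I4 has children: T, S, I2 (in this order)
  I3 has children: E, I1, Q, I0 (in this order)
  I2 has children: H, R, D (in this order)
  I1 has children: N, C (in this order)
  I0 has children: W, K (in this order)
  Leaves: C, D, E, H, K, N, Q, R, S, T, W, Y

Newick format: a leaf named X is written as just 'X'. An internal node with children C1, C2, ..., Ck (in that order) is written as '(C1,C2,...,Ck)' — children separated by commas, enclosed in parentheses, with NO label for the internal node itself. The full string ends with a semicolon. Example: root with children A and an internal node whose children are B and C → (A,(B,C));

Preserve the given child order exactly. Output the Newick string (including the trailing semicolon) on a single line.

internal I6 with children ['Y', 'I5']
  leaf 'Y' → 'Y'
  internal I5 with children ['I4', 'I3']
    internal I4 with children ['T', 'S', 'I2']
      leaf 'T' → 'T'
      leaf 'S' → 'S'
      internal I2 with children ['H', 'R', 'D']
        leaf 'H' → 'H'
        leaf 'R' → 'R'
        leaf 'D' → 'D'
      → '(H,R,D)'
    → '(T,S,(H,R,D))'
    internal I3 with children ['E', 'I1', 'Q', 'I0']
      leaf 'E' → 'E'
      internal I1 with children ['N', 'C']
        leaf 'N' → 'N'
        leaf 'C' → 'C'
      → '(N,C)'
      leaf 'Q' → 'Q'
      internal I0 with children ['W', 'K']
        leaf 'W' → 'W'
        leaf 'K' → 'K'
      → '(W,K)'
    → '(E,(N,C),Q,(W,K))'
  → '((T,S,(H,R,D)),(E,(N,C),Q,(W,K)))'
→ '(Y,((T,S,(H,R,D)),(E,(N,C),Q,(W,K))))'
Final: (Y,((T,S,(H,R,D)),(E,(N,C),Q,(W,K))));

Answer: (Y,((T,S,(H,R,D)),(E,(N,C),Q,(W,K))));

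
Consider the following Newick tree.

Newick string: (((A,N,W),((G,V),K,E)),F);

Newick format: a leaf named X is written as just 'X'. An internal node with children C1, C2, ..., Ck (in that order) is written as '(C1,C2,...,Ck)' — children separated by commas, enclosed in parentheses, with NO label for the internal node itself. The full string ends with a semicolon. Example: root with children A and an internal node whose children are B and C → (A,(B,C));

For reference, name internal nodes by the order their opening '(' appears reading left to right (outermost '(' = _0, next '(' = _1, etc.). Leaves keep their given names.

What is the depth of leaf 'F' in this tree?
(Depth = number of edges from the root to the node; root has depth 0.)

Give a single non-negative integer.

Newick: (((A,N,W),((G,V),K,E)),F);
Naming internals by '(' encounter order: outermost '(' = _0, next = _1, ...
Query node: F
Path from root: _0 -> F
Depth of F: 1 (number of edges from root)

Answer: 1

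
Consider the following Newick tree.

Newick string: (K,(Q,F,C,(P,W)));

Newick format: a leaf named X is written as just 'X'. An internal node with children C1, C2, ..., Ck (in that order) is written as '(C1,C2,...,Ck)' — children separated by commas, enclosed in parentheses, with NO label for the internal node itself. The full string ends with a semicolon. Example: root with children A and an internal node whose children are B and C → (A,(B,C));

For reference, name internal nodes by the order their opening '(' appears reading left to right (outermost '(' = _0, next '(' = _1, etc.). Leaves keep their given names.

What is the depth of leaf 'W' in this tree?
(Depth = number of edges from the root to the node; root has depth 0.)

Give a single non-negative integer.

Newick: (K,(Q,F,C,(P,W)));
Naming internals by '(' encounter order: outermost '(' = _0, next = _1, ...
Query node: W
Path from root: _0 -> _1 -> _2 -> W
Depth of W: 3 (number of edges from root)

Answer: 3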